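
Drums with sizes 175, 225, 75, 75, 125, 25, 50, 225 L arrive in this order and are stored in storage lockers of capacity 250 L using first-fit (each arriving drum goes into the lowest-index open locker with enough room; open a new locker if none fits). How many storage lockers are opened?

4

  175 → locker 1 (new)  [load 175/250]
  225 → locker 2 (new)  [load 225/250]
  75 → locker 1  [load 250/250]
  75 → locker 3 (new)  [load 75/250]
  125 → locker 3  [load 200/250]
  25 → locker 2  [load 250/250]
  50 → locker 3  [load 250/250]
  225 → locker 4 (new)  [load 225/250]
4 storage lockers opened.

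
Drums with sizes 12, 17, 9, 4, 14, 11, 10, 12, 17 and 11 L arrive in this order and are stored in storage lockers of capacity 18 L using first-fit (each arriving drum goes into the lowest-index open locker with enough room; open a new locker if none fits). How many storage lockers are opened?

9

  12 → locker 1 (new)  [load 12/18]
  17 → locker 2 (new)  [load 17/18]
  9 → locker 3 (new)  [load 9/18]
  4 → locker 1  [load 16/18]
  14 → locker 4 (new)  [load 14/18]
  11 → locker 5 (new)  [load 11/18]
  10 → locker 6 (new)  [load 10/18]
  12 → locker 7 (new)  [load 12/18]
  17 → locker 8 (new)  [load 17/18]
  11 → locker 9 (new)  [load 11/18]
9 storage lockers opened.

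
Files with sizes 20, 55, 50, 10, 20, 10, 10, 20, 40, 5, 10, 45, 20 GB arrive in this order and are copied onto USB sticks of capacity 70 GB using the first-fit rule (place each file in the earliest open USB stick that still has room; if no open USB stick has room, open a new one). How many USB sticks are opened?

  20 → USB stick 1 (new)  [load 20/70]
  55 → USB stick 2 (new)  [load 55/70]
  50 → USB stick 1  [load 70/70]
  10 → USB stick 2  [load 65/70]
  20 → USB stick 3 (new)  [load 20/70]
  10 → USB stick 3  [load 30/70]
  10 → USB stick 3  [load 40/70]
  20 → USB stick 3  [load 60/70]
  40 → USB stick 4 (new)  [load 40/70]
  5 → USB stick 2  [load 70/70]
  10 → USB stick 3  [load 70/70]
  45 → USB stick 5 (new)  [load 45/70]
  20 → USB stick 4  [load 60/70]
5 USB sticks opened.

5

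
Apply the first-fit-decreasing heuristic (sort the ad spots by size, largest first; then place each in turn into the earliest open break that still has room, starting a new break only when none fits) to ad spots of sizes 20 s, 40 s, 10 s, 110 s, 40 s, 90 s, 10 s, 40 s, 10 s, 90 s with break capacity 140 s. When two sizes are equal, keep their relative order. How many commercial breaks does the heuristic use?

4

Sorted descending: 110, 90, 90, 40, 40, 40, 20, 10, 10, 10.
  110 → break 1 (new)  [load 110/140]
  90 → break 2 (new)  [load 90/140]
  90 → break 3 (new)  [load 90/140]
  40 → break 2  [load 130/140]
  40 → break 3  [load 130/140]
  40 → break 4 (new)  [load 40/140]
  20 → break 1  [load 130/140]
  10 → break 1  [load 140/140]
  10 → break 2  [load 140/140]
  10 → break 3  [load 140/140]
4 commercial breaks opened.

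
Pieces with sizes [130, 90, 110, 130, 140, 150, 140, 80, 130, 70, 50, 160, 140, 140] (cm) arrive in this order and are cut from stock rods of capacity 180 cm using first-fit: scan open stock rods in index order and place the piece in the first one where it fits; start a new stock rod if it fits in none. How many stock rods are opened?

  130 → stock rod 1 (new)  [load 130/180]
  90 → stock rod 2 (new)  [load 90/180]
  110 → stock rod 3 (new)  [load 110/180]
  130 → stock rod 4 (new)  [load 130/180]
  140 → stock rod 5 (new)  [load 140/180]
  150 → stock rod 6 (new)  [load 150/180]
  140 → stock rod 7 (new)  [load 140/180]
  80 → stock rod 2  [load 170/180]
  130 → stock rod 8 (new)  [load 130/180]
  70 → stock rod 3  [load 180/180]
  50 → stock rod 1  [load 180/180]
  160 → stock rod 9 (new)  [load 160/180]
  140 → stock rod 10 (new)  [load 140/180]
  140 → stock rod 11 (new)  [load 140/180]
11 stock rods opened.

11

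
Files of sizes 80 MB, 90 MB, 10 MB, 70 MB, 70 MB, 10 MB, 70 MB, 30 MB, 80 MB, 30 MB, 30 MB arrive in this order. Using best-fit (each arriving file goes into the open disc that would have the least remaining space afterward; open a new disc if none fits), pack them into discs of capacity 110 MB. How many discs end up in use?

6

  80 → disc 1 (new)  [load 80/110]
  90 → disc 2 (new)  [load 90/110]
  10 → disc 2  [load 100/110]
  70 → disc 3 (new)  [load 70/110]
  70 → disc 4 (new)  [load 70/110]
  10 → disc 2  [load 110/110]
  70 → disc 5 (new)  [load 70/110]
  30 → disc 1  [load 110/110]
  80 → disc 6 (new)  [load 80/110]
  30 → disc 6  [load 110/110]
  30 → disc 3  [load 100/110]
6 discs opened.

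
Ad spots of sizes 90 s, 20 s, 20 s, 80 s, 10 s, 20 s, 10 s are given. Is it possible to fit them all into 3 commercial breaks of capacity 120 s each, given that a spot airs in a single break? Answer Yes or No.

Yes

A valid assignment using 3 commercial breaks:
  break 1: 90 + 20 + 10 = 120
  break 2: 80 + 20 + 20 = 120
  break 3: 10 = 10
Every load is within 120 s, so 3 commercial breaks suffice.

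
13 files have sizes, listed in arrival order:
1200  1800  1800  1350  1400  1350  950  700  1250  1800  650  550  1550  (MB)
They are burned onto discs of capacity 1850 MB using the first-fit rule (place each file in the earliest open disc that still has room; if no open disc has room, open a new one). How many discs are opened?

10

  1200 → disc 1 (new)  [load 1200/1850]
  1800 → disc 2 (new)  [load 1800/1850]
  1800 → disc 3 (new)  [load 1800/1850]
  1350 → disc 4 (new)  [load 1350/1850]
  1400 → disc 5 (new)  [load 1400/1850]
  1350 → disc 6 (new)  [load 1350/1850]
  950 → disc 7 (new)  [load 950/1850]
  700 → disc 7  [load 1650/1850]
  1250 → disc 8 (new)  [load 1250/1850]
  1800 → disc 9 (new)  [load 1800/1850]
  650 → disc 1  [load 1850/1850]
  550 → disc 8  [load 1800/1850]
  1550 → disc 10 (new)  [load 1550/1850]
10 discs opened.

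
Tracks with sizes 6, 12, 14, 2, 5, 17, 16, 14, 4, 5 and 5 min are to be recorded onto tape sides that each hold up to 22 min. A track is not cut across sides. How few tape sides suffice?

5

Total = 17 + 16 + 14 + 14 + 12 + 6 + 5 + 5 + 5 + 4 + 2 = 100 min.
Lower bound: ⌈100/22⌉ = 5 tape sides.
A packing using 5 tape sides:
  side 1: 17 + 5 = 22
  side 2: 16 + 6 = 22
  side 3: 14 + 5 + 2 = 21
  side 4: 14 + 5 = 19
  side 5: 12 + 4 = 16
This matches the lower bound, so 5 is optimal.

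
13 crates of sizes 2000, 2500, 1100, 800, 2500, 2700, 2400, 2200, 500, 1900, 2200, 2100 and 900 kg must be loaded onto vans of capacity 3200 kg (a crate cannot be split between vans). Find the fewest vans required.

Total = 2700 + 2500 + 2500 + 2400 + 2200 + 2200 + 2100 + 2000 + 1900 + 1100 + 900 + 800 + 500 = 23800 kg.
Lower bound: ⌈23800/3200⌉ = 8 vans.
Also, 9 crates each exceed 1600 kg, and no two of those can share a van, so at least 9 vans are needed.
A packing using 9 vans:
  van 1: 2700 + 500 = 3200
  van 2: 2500 = 2500
  van 3: 2500 = 2500
  van 4: 2400 + 800 = 3200
  van 5: 2200 + 900 = 3100
  van 6: 2200 = 2200
  van 7: 2100 + 1100 = 3200
  van 8: 2000 = 2000
  van 9: 1900 = 1900
This matches the lower bound, so 9 is optimal.

9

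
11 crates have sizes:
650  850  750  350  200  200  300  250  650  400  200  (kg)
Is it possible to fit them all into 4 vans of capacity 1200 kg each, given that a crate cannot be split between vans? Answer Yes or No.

No

Total = 4800 kg; ⌈4800/1200⌉ = 4.
The bound of 4 does not rule out 4, but exhaustive search shows no assignment into 4 vans of capacity 1200 kg exists — the minimum is 5.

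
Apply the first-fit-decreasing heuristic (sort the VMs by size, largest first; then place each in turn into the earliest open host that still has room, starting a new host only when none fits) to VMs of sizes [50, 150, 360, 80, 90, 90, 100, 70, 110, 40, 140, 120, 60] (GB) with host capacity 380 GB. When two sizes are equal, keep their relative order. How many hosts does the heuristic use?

4

Sorted descending: 360, 150, 140, 120, 110, 100, 90, 90, 80, 70, 60, 50, 40.
  360 → host 1 (new)  [load 360/380]
  150 → host 2 (new)  [load 150/380]
  140 → host 2  [load 290/380]
  120 → host 3 (new)  [load 120/380]
  110 → host 3  [load 230/380]
  100 → host 3  [load 330/380]
  90 → host 2  [load 380/380]
  90 → host 4 (new)  [load 90/380]
  80 → host 4  [load 170/380]
  70 → host 4  [load 240/380]
  60 → host 4  [load 300/380]
  50 → host 3  [load 380/380]
  40 → host 4  [load 340/380]
4 hosts opened.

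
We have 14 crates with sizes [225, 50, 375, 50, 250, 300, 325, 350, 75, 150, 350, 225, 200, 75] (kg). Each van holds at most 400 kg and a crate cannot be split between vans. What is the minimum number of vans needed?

Total = 375 + 350 + 350 + 325 + 300 + 250 + 225 + 225 + 200 + 150 + 75 + 75 + 50 + 50 = 3000 kg.
Lower bound: ⌈3000/400⌉ = 8 vans.
A packing using 9 vans:
  van 1: 375 = 375
  van 2: 350 + 50 = 400
  van 3: 350 + 50 = 400
  van 4: 325 + 75 = 400
  van 5: 300 + 75 = 375
  van 6: 250 + 150 = 400
  van 7: 225 = 225
  van 8: 225 = 225
  van 9: 200 = 200
No arrangement into 8 vans stays within capacity, so 9 is optimal.

9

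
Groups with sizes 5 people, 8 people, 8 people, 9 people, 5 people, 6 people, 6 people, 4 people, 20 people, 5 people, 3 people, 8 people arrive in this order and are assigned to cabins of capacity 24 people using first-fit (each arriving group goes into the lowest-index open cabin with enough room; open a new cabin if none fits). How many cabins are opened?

  5 → cabin 1 (new)  [load 5/24]
  8 → cabin 1  [load 13/24]
  8 → cabin 1  [load 21/24]
  9 → cabin 2 (new)  [load 9/24]
  5 → cabin 2  [load 14/24]
  6 → cabin 2  [load 20/24]
  6 → cabin 3 (new)  [load 6/24]
  4 → cabin 2  [load 24/24]
  20 → cabin 4 (new)  [load 20/24]
  5 → cabin 3  [load 11/24]
  3 → cabin 1  [load 24/24]
  8 → cabin 3  [load 19/24]
4 cabins opened.

4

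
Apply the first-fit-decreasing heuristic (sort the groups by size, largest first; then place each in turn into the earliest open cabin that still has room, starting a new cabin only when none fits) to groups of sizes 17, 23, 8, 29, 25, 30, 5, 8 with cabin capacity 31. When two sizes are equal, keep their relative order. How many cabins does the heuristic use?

5

Sorted descending: 30, 29, 25, 23, 17, 8, 8, 5.
  30 → cabin 1 (new)  [load 30/31]
  29 → cabin 2 (new)  [load 29/31]
  25 → cabin 3 (new)  [load 25/31]
  23 → cabin 4 (new)  [load 23/31]
  17 → cabin 5 (new)  [load 17/31]
  8 → cabin 4  [load 31/31]
  8 → cabin 5  [load 25/31]
  5 → cabin 3  [load 30/31]
5 cabins opened.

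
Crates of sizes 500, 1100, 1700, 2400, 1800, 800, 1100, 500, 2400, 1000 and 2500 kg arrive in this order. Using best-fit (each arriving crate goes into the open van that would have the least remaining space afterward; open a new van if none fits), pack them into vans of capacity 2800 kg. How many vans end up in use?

7

  500 → van 1 (new)  [load 500/2800]
  1100 → van 1  [load 1600/2800]
  1700 → van 2 (new)  [load 1700/2800]
  2400 → van 3 (new)  [load 2400/2800]
  1800 → van 4 (new)  [load 1800/2800]
  800 → van 4  [load 2600/2800]
  1100 → van 2  [load 2800/2800]
  500 → van 1  [load 2100/2800]
  2400 → van 5 (new)  [load 2400/2800]
  1000 → van 6 (new)  [load 1000/2800]
  2500 → van 7 (new)  [load 2500/2800]
7 vans opened.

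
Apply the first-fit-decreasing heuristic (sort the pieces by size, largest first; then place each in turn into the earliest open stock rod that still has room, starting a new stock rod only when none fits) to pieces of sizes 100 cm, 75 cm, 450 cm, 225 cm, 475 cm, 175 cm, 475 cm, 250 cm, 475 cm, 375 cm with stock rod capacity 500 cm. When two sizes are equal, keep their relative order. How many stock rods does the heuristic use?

7

Sorted descending: 475, 475, 475, 450, 375, 250, 225, 175, 100, 75.
  475 → stock rod 1 (new)  [load 475/500]
  475 → stock rod 2 (new)  [load 475/500]
  475 → stock rod 3 (new)  [load 475/500]
  450 → stock rod 4 (new)  [load 450/500]
  375 → stock rod 5 (new)  [load 375/500]
  250 → stock rod 6 (new)  [load 250/500]
  225 → stock rod 6  [load 475/500]
  175 → stock rod 7 (new)  [load 175/500]
  100 → stock rod 5  [load 475/500]
  75 → stock rod 7  [load 250/500]
7 stock rods opened.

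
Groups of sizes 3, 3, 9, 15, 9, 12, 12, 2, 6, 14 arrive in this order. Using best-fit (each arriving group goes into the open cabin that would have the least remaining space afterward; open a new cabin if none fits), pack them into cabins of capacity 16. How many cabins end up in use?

  3 → cabin 1 (new)  [load 3/16]
  3 → cabin 1  [load 6/16]
  9 → cabin 1  [load 15/16]
  15 → cabin 2 (new)  [load 15/16]
  9 → cabin 3 (new)  [load 9/16]
  12 → cabin 4 (new)  [load 12/16]
  12 → cabin 5 (new)  [load 12/16]
  2 → cabin 4  [load 14/16]
  6 → cabin 3  [load 15/16]
  14 → cabin 6 (new)  [load 14/16]
6 cabins opened.

6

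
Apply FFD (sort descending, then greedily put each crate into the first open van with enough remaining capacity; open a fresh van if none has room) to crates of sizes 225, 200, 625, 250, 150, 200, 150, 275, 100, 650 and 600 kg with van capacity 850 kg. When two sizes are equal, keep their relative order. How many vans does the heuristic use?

5

Sorted descending: 650, 625, 600, 275, 250, 225, 200, 200, 150, 150, 100.
  650 → van 1 (new)  [load 650/850]
  625 → van 2 (new)  [load 625/850]
  600 → van 3 (new)  [load 600/850]
  275 → van 4 (new)  [load 275/850]
  250 → van 3  [load 850/850]
  225 → van 2  [load 850/850]
  200 → van 1  [load 850/850]
  200 → van 4  [load 475/850]
  150 → van 4  [load 625/850]
  150 → van 4  [load 775/850]
  100 → van 5 (new)  [load 100/850]
5 vans opened.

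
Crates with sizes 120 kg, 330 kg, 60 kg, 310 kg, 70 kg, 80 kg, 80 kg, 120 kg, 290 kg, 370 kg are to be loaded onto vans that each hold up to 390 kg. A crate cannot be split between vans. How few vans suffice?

Total = 370 + 330 + 310 + 290 + 120 + 120 + 80 + 80 + 70 + 60 = 1830 kg.
Lower bound: ⌈1830/390⌉ = 5 vans.
A packing using 5 vans:
  van 1: 370 = 370
  van 2: 330 + 60 = 390
  van 3: 310 + 80 = 390
  van 4: 290 + 80 = 370
  van 5: 120 + 120 + 70 = 310
This matches the lower bound, so 5 is optimal.

5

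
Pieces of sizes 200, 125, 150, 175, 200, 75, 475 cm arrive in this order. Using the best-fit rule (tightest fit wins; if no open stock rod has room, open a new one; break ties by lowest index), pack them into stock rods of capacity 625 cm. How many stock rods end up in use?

  200 → stock rod 1 (new)  [load 200/625]
  125 → stock rod 1  [load 325/625]
  150 → stock rod 1  [load 475/625]
  175 → stock rod 2 (new)  [load 175/625]
  200 → stock rod 2  [load 375/625]
  75 → stock rod 1  [load 550/625]
  475 → stock rod 3 (new)  [load 475/625]
3 stock rods opened.

3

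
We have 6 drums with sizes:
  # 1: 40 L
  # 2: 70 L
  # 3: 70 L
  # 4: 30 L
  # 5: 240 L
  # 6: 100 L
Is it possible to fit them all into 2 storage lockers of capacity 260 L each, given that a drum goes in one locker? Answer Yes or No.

No

Total = 550 L; ⌈550/260⌉ = 3.
At least 3 storage lockers are required, but only 2 are allowed.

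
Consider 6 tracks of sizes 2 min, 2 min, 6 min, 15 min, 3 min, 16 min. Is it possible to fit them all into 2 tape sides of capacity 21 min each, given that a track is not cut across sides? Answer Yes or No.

No

Total = 44 min; ⌈44/21⌉ = 3.
At least 3 tape sides are required, but only 2 are allowed.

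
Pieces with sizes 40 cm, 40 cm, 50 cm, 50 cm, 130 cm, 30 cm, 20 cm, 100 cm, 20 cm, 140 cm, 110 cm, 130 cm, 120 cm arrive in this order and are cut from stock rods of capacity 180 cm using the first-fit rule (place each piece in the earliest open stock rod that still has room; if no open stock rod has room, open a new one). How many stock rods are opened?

7

  40 → stock rod 1 (new)  [load 40/180]
  40 → stock rod 1  [load 80/180]
  50 → stock rod 1  [load 130/180]
  50 → stock rod 1  [load 180/180]
  130 → stock rod 2 (new)  [load 130/180]
  30 → stock rod 2  [load 160/180]
  20 → stock rod 2  [load 180/180]
  100 → stock rod 3 (new)  [load 100/180]
  20 → stock rod 3  [load 120/180]
  140 → stock rod 4 (new)  [load 140/180]
  110 → stock rod 5 (new)  [load 110/180]
  130 → stock rod 6 (new)  [load 130/180]
  120 → stock rod 7 (new)  [load 120/180]
7 stock rods opened.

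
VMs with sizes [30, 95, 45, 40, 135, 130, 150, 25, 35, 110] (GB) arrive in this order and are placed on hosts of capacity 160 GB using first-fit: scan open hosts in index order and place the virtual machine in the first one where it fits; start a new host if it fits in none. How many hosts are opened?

  30 → host 1 (new)  [load 30/160]
  95 → host 1  [load 125/160]
  45 → host 2 (new)  [load 45/160]
  40 → host 2  [load 85/160]
  135 → host 3 (new)  [load 135/160]
  130 → host 4 (new)  [load 130/160]
  150 → host 5 (new)  [load 150/160]
  25 → host 1  [load 150/160]
  35 → host 2  [load 120/160]
  110 → host 6 (new)  [load 110/160]
6 hosts opened.

6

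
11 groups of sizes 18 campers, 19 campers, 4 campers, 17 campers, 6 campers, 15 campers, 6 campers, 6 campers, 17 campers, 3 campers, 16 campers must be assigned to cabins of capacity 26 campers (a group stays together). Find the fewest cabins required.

Total = 19 + 18 + 17 + 17 + 16 + 15 + 6 + 6 + 6 + 4 + 3 = 127 campers.
Lower bound: ⌈127/26⌉ = 5 cabins.
Also, 6 groups each exceed 13 campers, and no two of those can share a cabin, so at least 6 cabins are needed.
A packing using 6 cabins:
  cabin 1: 19 + 6 = 25
  cabin 2: 18 + 6 = 24
  cabin 3: 17 + 6 + 3 = 26
  cabin 4: 17 + 4 = 21
  cabin 5: 16 = 16
  cabin 6: 15 = 15
This matches the lower bound, so 6 is optimal.

6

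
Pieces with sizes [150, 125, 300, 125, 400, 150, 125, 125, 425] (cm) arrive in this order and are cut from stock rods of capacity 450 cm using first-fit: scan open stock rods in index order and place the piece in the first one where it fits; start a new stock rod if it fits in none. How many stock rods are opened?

5

  150 → stock rod 1 (new)  [load 150/450]
  125 → stock rod 1  [load 275/450]
  300 → stock rod 2 (new)  [load 300/450]
  125 → stock rod 1  [load 400/450]
  400 → stock rod 3 (new)  [load 400/450]
  150 → stock rod 2  [load 450/450]
  125 → stock rod 4 (new)  [load 125/450]
  125 → stock rod 4  [load 250/450]
  425 → stock rod 5 (new)  [load 425/450]
5 stock rods opened.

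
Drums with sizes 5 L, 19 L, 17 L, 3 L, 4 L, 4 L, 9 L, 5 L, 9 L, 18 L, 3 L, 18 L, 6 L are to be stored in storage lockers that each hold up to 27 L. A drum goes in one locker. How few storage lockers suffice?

Total = 19 + 18 + 18 + 17 + 9 + 9 + 6 + 5 + 5 + 4 + 4 + 3 + 3 = 120 L.
Lower bound: ⌈120/27⌉ = 5 storage lockers.
A packing using 5 storage lockers:
  locker 1: 19 + 6 = 25
  locker 2: 18 + 9 = 27
  locker 3: 18 + 9 = 27
  locker 4: 17 + 5 + 5 = 27
  locker 5: 4 + 4 + 3 + 3 = 14
This matches the lower bound, so 5 is optimal.

5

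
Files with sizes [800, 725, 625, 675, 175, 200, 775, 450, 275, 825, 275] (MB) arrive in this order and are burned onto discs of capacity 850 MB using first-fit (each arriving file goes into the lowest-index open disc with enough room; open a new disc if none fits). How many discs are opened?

  800 → disc 1 (new)  [load 800/850]
  725 → disc 2 (new)  [load 725/850]
  625 → disc 3 (new)  [load 625/850]
  675 → disc 4 (new)  [load 675/850]
  175 → disc 3  [load 800/850]
  200 → disc 5 (new)  [load 200/850]
  775 → disc 6 (new)  [load 775/850]
  450 → disc 5  [load 650/850]
  275 → disc 7 (new)  [load 275/850]
  825 → disc 8 (new)  [load 825/850]
  275 → disc 7  [load 550/850]
8 discs opened.

8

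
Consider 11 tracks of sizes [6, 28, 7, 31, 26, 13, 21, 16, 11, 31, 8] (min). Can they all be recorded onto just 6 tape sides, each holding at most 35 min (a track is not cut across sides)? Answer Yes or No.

A valid assignment using 6 tape sides:
  side 1: 31 = 31
  side 2: 31 = 31
  side 3: 28 + 7 = 35
  side 4: 26 + 8 = 34
  side 5: 21 + 13 = 34
  side 6: 16 + 11 + 6 = 33
Every load is within 35 min, so 6 tape sides suffice.

Yes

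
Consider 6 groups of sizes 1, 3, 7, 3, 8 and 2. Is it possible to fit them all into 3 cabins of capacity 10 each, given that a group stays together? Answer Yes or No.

A valid assignment using 3 cabins:
  cabin 1: 8 + 2 = 10
  cabin 2: 7 + 3 = 10
  cabin 3: 3 + 1 = 4
Every load is within 10, so 3 cabins suffice.

Yes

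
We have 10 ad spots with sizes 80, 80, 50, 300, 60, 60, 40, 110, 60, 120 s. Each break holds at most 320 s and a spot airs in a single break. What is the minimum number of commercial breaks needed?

4

Total = 300 + 120 + 110 + 80 + 80 + 60 + 60 + 60 + 50 + 40 = 960 s.
Lower bound: ⌈960/320⌉ = 3 commercial breaks.
A packing using 4 commercial breaks:
  break 1: 300 = 300
  break 2: 120 + 110 + 80 = 310
  break 3: 80 + 60 + 60 + 60 + 50 = 310
  break 4: 40 = 40
No arrangement into 3 commercial breaks stays within capacity, so 4 is optimal.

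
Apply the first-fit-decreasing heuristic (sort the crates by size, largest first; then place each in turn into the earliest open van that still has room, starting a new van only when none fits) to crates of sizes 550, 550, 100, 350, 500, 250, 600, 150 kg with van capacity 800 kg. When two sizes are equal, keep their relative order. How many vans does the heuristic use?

Sorted descending: 600, 550, 550, 500, 350, 250, 150, 100.
  600 → van 1 (new)  [load 600/800]
  550 → van 2 (new)  [load 550/800]
  550 → van 3 (new)  [load 550/800]
  500 → van 4 (new)  [load 500/800]
  350 → van 5 (new)  [load 350/800]
  250 → van 2  [load 800/800]
  150 → van 1  [load 750/800]
  100 → van 3  [load 650/800]
5 vans opened.

5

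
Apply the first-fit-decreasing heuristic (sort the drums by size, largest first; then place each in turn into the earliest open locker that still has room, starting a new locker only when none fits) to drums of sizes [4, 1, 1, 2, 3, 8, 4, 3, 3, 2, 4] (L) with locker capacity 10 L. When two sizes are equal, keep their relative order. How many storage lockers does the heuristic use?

Sorted descending: 8, 4, 4, 4, 3, 3, 3, 2, 2, 1, 1.
  8 → locker 1 (new)  [load 8/10]
  4 → locker 2 (new)  [load 4/10]
  4 → locker 2  [load 8/10]
  4 → locker 3 (new)  [load 4/10]
  3 → locker 3  [load 7/10]
  3 → locker 3  [load 10/10]
  3 → locker 4 (new)  [load 3/10]
  2 → locker 1  [load 10/10]
  2 → locker 2  [load 10/10]
  1 → locker 4  [load 4/10]
  1 → locker 4  [load 5/10]
4 storage lockers opened.

4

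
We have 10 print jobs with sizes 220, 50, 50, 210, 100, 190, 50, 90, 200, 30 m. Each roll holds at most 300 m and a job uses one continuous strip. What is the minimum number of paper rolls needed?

4

Total = 220 + 210 + 200 + 190 + 100 + 90 + 50 + 50 + 50 + 30 = 1190 m.
Lower bound: ⌈1190/300⌉ = 4 paper rolls.
A packing using 4 paper rolls:
  roll 1: 220 + 50 + 30 = 300
  roll 2: 210 + 90 = 300
  roll 3: 200 + 100 = 300
  roll 4: 190 + 50 + 50 = 290
This matches the lower bound, so 4 is optimal.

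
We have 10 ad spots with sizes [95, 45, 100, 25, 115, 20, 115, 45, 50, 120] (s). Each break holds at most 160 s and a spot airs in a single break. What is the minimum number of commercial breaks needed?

Total = 120 + 115 + 115 + 100 + 95 + 50 + 45 + 45 + 25 + 20 = 730 s.
Lower bound: ⌈730/160⌉ = 5 commercial breaks.
A packing using 5 commercial breaks:
  break 1: 120 + 25 = 145
  break 2: 115 + 45 = 160
  break 3: 115 + 45 = 160
  break 4: 100 + 50 = 150
  break 5: 95 + 20 = 115
This matches the lower bound, so 5 is optimal.

5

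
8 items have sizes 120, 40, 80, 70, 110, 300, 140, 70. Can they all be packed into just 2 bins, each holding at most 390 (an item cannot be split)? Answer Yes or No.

No

Total = 930; ⌈930/390⌉ = 3.
At least 3 bins are required, but only 2 are allowed.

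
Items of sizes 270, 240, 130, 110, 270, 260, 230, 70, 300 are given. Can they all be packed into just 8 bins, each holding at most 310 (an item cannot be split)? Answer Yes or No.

A valid assignment using 7 bins:
  bin 1: 300 = 300
  bin 2: 270 = 270
  bin 3: 270 = 270
  bin 4: 260 = 260
  bin 5: 240 + 70 = 310
  bin 6: 230 = 230
  bin 7: 130 + 110 = 240
That uses only 7 ≤ 8, so 8 bins are enough.

Yes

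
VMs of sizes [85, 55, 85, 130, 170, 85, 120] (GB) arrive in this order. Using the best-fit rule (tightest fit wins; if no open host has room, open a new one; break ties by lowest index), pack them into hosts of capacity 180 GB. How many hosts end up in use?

  85 → host 1 (new)  [load 85/180]
  55 → host 1  [load 140/180]
  85 → host 2 (new)  [load 85/180]
  130 → host 3 (new)  [load 130/180]
  170 → host 4 (new)  [load 170/180]
  85 → host 2  [load 170/180]
  120 → host 5 (new)  [load 120/180]
5 hosts opened.

5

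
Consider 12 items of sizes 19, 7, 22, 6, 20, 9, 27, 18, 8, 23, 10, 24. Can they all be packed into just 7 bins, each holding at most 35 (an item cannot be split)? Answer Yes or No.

Yes

A valid assignment using 7 bins:
  bin 1: 27 + 8 = 35
  bin 2: 24 + 10 = 34
  bin 3: 23 + 9 = 32
  bin 4: 22 + 7 + 6 = 35
  bin 5: 20 = 20
  bin 6: 19 = 19
  bin 7: 18 = 18
Every load is within 35, so 7 bins suffice.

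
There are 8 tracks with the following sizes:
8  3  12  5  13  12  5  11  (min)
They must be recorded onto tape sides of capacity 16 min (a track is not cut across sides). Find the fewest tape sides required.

Total = 13 + 12 + 12 + 11 + 8 + 5 + 5 + 3 = 69 min.
Lower bound: ⌈69/16⌉ = 5 tape sides.
A packing using 5 tape sides:
  side 1: 13 + 3 = 16
  side 2: 12 = 12
  side 3: 12 = 12
  side 4: 11 + 5 = 16
  side 5: 8 + 5 = 13
This matches the lower bound, so 5 is optimal.

5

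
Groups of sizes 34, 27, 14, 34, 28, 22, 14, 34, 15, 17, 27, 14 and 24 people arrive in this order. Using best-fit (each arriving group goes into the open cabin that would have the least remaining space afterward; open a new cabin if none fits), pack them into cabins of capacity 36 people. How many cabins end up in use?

10

  34 → cabin 1 (new)  [load 34/36]
  27 → cabin 2 (new)  [load 27/36]
  14 → cabin 3 (new)  [load 14/36]
  34 → cabin 4 (new)  [load 34/36]
  28 → cabin 5 (new)  [load 28/36]
  22 → cabin 3  [load 36/36]
  14 → cabin 6 (new)  [load 14/36]
  34 → cabin 7 (new)  [load 34/36]
  15 → cabin 6  [load 29/36]
  17 → cabin 8 (new)  [load 17/36]
  27 → cabin 9 (new)  [load 27/36]
  14 → cabin 8  [load 31/36]
  24 → cabin 10 (new)  [load 24/36]
10 cabins opened.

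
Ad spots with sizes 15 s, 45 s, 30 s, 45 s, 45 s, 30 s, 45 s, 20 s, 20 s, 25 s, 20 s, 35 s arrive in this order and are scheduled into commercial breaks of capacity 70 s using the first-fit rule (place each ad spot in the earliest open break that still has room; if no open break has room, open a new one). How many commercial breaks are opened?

6

  15 → break 1 (new)  [load 15/70]
  45 → break 1  [load 60/70]
  30 → break 2 (new)  [load 30/70]
  45 → break 3 (new)  [load 45/70]
  45 → break 4 (new)  [load 45/70]
  30 → break 2  [load 60/70]
  45 → break 5 (new)  [load 45/70]
  20 → break 3  [load 65/70]
  20 → break 4  [load 65/70]
  25 → break 5  [load 70/70]
  20 → break 6 (new)  [load 20/70]
  35 → break 6  [load 55/70]
6 commercial breaks opened.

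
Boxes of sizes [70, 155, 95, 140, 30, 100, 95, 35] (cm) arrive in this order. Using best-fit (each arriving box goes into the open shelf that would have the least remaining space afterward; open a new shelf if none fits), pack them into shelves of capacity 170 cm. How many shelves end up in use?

  70 → shelf 1 (new)  [load 70/170]
  155 → shelf 2 (new)  [load 155/170]
  95 → shelf 1  [load 165/170]
  140 → shelf 3 (new)  [load 140/170]
  30 → shelf 3  [load 170/170]
  100 → shelf 4 (new)  [load 100/170]
  95 → shelf 5 (new)  [load 95/170]
  35 → shelf 4  [load 135/170]
5 shelves opened.

5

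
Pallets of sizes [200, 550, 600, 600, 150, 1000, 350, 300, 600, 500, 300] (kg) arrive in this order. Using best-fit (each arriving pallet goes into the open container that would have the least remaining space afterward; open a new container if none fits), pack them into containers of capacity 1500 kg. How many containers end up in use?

  200 → container 1 (new)  [load 200/1500]
  550 → container 1  [load 750/1500]
  600 → container 1  [load 1350/1500]
  600 → container 2 (new)  [load 600/1500]
  150 → container 1  [load 1500/1500]
  1000 → container 3 (new)  [load 1000/1500]
  350 → container 3  [load 1350/1500]
  300 → container 2  [load 900/1500]
  600 → container 2  [load 1500/1500]
  500 → container 4 (new)  [load 500/1500]
  300 → container 4  [load 800/1500]
4 containers opened.

4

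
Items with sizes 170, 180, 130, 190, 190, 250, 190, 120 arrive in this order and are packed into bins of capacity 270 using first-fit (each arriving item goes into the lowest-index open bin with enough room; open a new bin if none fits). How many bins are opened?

7

  170 → bin 1 (new)  [load 170/270]
  180 → bin 2 (new)  [load 180/270]
  130 → bin 3 (new)  [load 130/270]
  190 → bin 4 (new)  [load 190/270]
  190 → bin 5 (new)  [load 190/270]
  250 → bin 6 (new)  [load 250/270]
  190 → bin 7 (new)  [load 190/270]
  120 → bin 3  [load 250/270]
7 bins opened.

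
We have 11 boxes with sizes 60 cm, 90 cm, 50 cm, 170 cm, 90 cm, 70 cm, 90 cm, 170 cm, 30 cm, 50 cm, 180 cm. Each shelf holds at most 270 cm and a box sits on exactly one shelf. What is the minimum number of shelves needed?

4

Total = 180 + 170 + 170 + 90 + 90 + 90 + 70 + 60 + 50 + 50 + 30 = 1050 cm.
Lower bound: ⌈1050/270⌉ = 4 shelves.
A packing using 4 shelves:
  shelf 1: 180 + 90 = 270
  shelf 2: 170 + 90 = 260
  shelf 3: 170 + 90 = 260
  shelf 4: 70 + 60 + 50 + 50 + 30 = 260
This matches the lower bound, so 4 is optimal.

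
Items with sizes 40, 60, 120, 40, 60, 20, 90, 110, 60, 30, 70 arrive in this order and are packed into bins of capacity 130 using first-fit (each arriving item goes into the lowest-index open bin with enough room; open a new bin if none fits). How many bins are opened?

  40 → bin 1 (new)  [load 40/130]
  60 → bin 1  [load 100/130]
  120 → bin 2 (new)  [load 120/130]
  40 → bin 3 (new)  [load 40/130]
  60 → bin 3  [load 100/130]
  20 → bin 1  [load 120/130]
  90 → bin 4 (new)  [load 90/130]
  110 → bin 5 (new)  [load 110/130]
  60 → bin 6 (new)  [load 60/130]
  30 → bin 3  [load 130/130]
  70 → bin 6  [load 130/130]
6 bins opened.

6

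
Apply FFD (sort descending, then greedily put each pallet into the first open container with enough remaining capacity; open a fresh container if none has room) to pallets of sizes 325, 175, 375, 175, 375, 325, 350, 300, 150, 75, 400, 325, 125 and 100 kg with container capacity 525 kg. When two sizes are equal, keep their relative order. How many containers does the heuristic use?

Sorted descending: 400, 375, 375, 350, 325, 325, 325, 300, 175, 175, 150, 125, 100, 75.
  400 → container 1 (new)  [load 400/525]
  375 → container 2 (new)  [load 375/525]
  375 → container 3 (new)  [load 375/525]
  350 → container 4 (new)  [load 350/525]
  325 → container 5 (new)  [load 325/525]
  325 → container 6 (new)  [load 325/525]
  325 → container 7 (new)  [load 325/525]
  300 → container 8 (new)  [load 300/525]
  175 → container 4  [load 525/525]
  175 → container 5  [load 500/525]
  150 → container 2  [load 525/525]
  125 → container 1  [load 525/525]
  100 → container 3  [load 475/525]
  75 → container 6  [load 400/525]
8 containers opened.

8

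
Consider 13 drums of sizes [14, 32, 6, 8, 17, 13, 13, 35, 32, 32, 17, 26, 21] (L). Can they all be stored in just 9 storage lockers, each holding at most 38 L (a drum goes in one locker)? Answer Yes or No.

Yes

A valid assignment using 8 storage lockers:
  locker 1: 35 = 35
  locker 2: 32 + 6 = 38
  locker 3: 32 = 32
  locker 4: 32 = 32
  locker 5: 26 + 8 = 34
  locker 6: 21 + 17 = 38
  locker 7: 17 + 14 = 31
  locker 8: 13 + 13 = 26
That uses only 8 ≤ 9, so 9 storage lockers are enough.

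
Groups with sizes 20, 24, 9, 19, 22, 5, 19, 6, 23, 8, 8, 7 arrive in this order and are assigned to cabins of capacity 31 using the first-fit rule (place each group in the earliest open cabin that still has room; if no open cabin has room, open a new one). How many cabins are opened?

  20 → cabin 1 (new)  [load 20/31]
  24 → cabin 2 (new)  [load 24/31]
  9 → cabin 1  [load 29/31]
  19 → cabin 3 (new)  [load 19/31]
  22 → cabin 4 (new)  [load 22/31]
  5 → cabin 2  [load 29/31]
  19 → cabin 5 (new)  [load 19/31]
  6 → cabin 3  [load 25/31]
  23 → cabin 6 (new)  [load 23/31]
  8 → cabin 4  [load 30/31]
  8 → cabin 5  [load 27/31]
  7 → cabin 6  [load 30/31]
6 cabins opened.

6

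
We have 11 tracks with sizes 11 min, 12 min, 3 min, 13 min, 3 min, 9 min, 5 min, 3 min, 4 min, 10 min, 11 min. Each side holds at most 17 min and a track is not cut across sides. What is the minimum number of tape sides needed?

Total = 13 + 12 + 11 + 11 + 10 + 9 + 5 + 4 + 3 + 3 + 3 = 84 min.
Lower bound: ⌈84/17⌉ = 5 tape sides.
Also, 6 tracks each exceed 17/2 min, and no two of those can share a side, so at least 6 tape sides are needed.
A packing using 6 tape sides:
  side 1: 13 + 4 = 17
  side 2: 12 + 5 = 17
  side 3: 11 + 3 + 3 = 17
  side 4: 11 + 3 = 14
  side 5: 10 = 10
  side 6: 9 = 9
This matches the lower bound, so 6 is optimal.

6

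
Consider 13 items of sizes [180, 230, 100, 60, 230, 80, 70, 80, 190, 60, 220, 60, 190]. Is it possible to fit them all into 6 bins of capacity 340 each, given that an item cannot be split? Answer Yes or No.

Yes

A valid assignment using 6 bins:
  bin 1: 230 + 100 = 330
  bin 2: 230 + 80 = 310
  bin 3: 220 + 80 = 300
  bin 4: 190 + 70 + 60 = 320
  bin 5: 190 + 60 + 60 = 310
  bin 6: 180 = 180
Every load is within 340, so 6 bins suffice.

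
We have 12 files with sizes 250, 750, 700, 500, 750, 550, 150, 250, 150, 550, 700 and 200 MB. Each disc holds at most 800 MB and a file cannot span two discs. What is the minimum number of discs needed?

8

Total = 750 + 750 + 700 + 700 + 550 + 550 + 500 + 250 + 250 + 200 + 150 + 150 = 5500 MB.
Lower bound: ⌈5500/800⌉ = 7 discs.
A packing using 8 discs:
  disc 1: 750 = 750
  disc 2: 750 = 750
  disc 3: 700 = 700
  disc 4: 700 = 700
  disc 5: 550 + 250 = 800
  disc 6: 550 + 250 = 800
  disc 7: 500 + 200 = 700
  disc 8: 150 + 150 = 300
No arrangement into 7 discs stays within capacity, so 8 is optimal.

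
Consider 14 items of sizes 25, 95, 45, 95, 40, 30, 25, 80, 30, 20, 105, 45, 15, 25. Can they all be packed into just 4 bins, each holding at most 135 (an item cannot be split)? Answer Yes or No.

Total = 675; ⌈675/135⌉ = 5.
At least 5 bins are required, but only 4 are allowed.

No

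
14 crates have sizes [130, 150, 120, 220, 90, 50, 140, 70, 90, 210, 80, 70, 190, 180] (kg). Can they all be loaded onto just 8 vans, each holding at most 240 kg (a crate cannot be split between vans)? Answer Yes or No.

Total = 1790 kg; ⌈1790/240⌉ = 8.
The bound of 8 does not rule out 8, but exhaustive search shows no assignment into 8 vans of capacity 240 kg exists — the minimum is 9.

No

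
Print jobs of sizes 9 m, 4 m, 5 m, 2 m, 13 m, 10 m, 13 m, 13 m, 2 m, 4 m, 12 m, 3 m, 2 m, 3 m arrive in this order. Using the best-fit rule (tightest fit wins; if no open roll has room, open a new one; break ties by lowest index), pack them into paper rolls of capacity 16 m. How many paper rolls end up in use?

  9 → roll 1 (new)  [load 9/16]
  4 → roll 1  [load 13/16]
  5 → roll 2 (new)  [load 5/16]
  2 → roll 1  [load 15/16]
  13 → roll 3 (new)  [load 13/16]
  10 → roll 2  [load 15/16]
  13 → roll 4 (new)  [load 13/16]
  13 → roll 5 (new)  [load 13/16]
  2 → roll 3  [load 15/16]
  4 → roll 6 (new)  [load 4/16]
  12 → roll 6  [load 16/16]
  3 → roll 4  [load 16/16]
  2 → roll 5  [load 15/16]
  3 → roll 7 (new)  [load 3/16]
7 paper rolls opened.

7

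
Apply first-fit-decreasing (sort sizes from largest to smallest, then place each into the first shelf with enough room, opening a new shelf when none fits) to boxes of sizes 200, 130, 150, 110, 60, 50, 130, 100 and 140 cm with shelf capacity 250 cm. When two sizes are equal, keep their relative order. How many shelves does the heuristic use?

Sorted descending: 200, 150, 140, 130, 130, 110, 100, 60, 50.
  200 → shelf 1 (new)  [load 200/250]
  150 → shelf 2 (new)  [load 150/250]
  140 → shelf 3 (new)  [load 140/250]
  130 → shelf 4 (new)  [load 130/250]
  130 → shelf 5 (new)  [load 130/250]
  110 → shelf 3  [load 250/250]
  100 → shelf 2  [load 250/250]
  60 → shelf 4  [load 190/250]
  50 → shelf 1  [load 250/250]
5 shelves opened.

5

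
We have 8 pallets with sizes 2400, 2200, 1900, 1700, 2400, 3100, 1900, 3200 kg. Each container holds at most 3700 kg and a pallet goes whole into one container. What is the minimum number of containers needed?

Total = 3200 + 3100 + 2400 + 2400 + 2200 + 1900 + 1900 + 1700 = 18800 kg.
Lower bound: ⌈18800/3700⌉ = 6 containers.
Also, 7 pallets each exceed 1850 kg, and no two of those can share a container, so at least 7 containers are needed.
A packing using 7 containers:
  container 1: 3200 = 3200
  container 2: 3100 = 3100
  container 3: 2400 = 2400
  container 4: 2400 = 2400
  container 5: 2200 = 2200
  container 6: 1900 + 1700 = 3600
  container 7: 1900 = 1900
This matches the lower bound, so 7 is optimal.

7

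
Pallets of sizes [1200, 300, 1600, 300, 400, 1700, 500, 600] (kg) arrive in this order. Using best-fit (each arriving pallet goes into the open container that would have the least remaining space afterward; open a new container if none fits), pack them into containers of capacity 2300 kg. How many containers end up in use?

3

  1200 → container 1 (new)  [load 1200/2300]
  300 → container 1  [load 1500/2300]
  1600 → container 2 (new)  [load 1600/2300]
  300 → container 2  [load 1900/2300]
  400 → container 2  [load 2300/2300]
  1700 → container 3 (new)  [load 1700/2300]
  500 → container 3  [load 2200/2300]
  600 → container 1  [load 2100/2300]
3 containers opened.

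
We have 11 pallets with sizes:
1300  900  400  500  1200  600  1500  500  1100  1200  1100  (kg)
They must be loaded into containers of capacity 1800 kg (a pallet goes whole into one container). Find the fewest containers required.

Total = 1500 + 1300 + 1200 + 1200 + 1100 + 1100 + 900 + 600 + 500 + 500 + 400 = 10300 kg.
Lower bound: ⌈10300/1800⌉ = 6 containers.
A packing using 7 containers:
  container 1: 1500 = 1500
  container 2: 1300 + 500 = 1800
  container 3: 1200 + 600 = 1800
  container 4: 1200 + 500 = 1700
  container 5: 1100 + 400 = 1500
  container 6: 1100 = 1100
  container 7: 900 = 900
No arrangement into 6 containers stays within capacity, so 7 is optimal.

7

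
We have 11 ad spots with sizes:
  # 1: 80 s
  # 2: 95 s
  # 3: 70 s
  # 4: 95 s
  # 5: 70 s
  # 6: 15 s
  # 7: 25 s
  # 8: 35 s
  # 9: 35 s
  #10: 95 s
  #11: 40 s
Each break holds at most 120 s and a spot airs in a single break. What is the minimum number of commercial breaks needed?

6

Total = 95 + 95 + 95 + 80 + 70 + 70 + 40 + 35 + 35 + 25 + 15 = 655 s.
Lower bound: ⌈655/120⌉ = 6 commercial breaks.
A packing using 6 commercial breaks:
  break 1: 95 + 25 = 120
  break 2: 95 + 15 = 110
  break 3: 95 = 95
  break 4: 80 + 40 = 120
  break 5: 70 + 35 = 105
  break 6: 70 + 35 = 105
This matches the lower bound, so 6 is optimal.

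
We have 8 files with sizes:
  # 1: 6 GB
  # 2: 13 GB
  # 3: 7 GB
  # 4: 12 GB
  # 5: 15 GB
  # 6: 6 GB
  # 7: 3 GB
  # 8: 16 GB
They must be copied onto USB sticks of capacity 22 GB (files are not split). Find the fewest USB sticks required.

Total = 16 + 15 + 13 + 12 + 7 + 6 + 6 + 3 = 78 GB.
Lower bound: ⌈78/22⌉ = 4 USB sticks.
A packing using 4 USB sticks:
  USB stick 1: 16 + 6 = 22
  USB stick 2: 15 + 7 = 22
  USB stick 3: 13 + 6 + 3 = 22
  USB stick 4: 12 = 12
This matches the lower bound, so 4 is optimal.

4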